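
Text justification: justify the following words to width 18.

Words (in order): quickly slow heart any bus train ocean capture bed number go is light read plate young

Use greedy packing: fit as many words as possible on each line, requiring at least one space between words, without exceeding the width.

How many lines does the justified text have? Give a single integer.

Answer: 5

Derivation:
Line 1: ['quickly', 'slow', 'heart'] (min_width=18, slack=0)
Line 2: ['any', 'bus', 'train'] (min_width=13, slack=5)
Line 3: ['ocean', 'capture', 'bed'] (min_width=17, slack=1)
Line 4: ['number', 'go', 'is', 'light'] (min_width=18, slack=0)
Line 5: ['read', 'plate', 'young'] (min_width=16, slack=2)
Total lines: 5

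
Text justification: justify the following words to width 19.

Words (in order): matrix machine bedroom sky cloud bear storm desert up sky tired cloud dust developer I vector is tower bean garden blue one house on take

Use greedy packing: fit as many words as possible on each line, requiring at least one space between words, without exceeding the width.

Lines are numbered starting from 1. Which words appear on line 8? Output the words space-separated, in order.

Line 1: ['matrix', 'machine'] (min_width=14, slack=5)
Line 2: ['bedroom', 'sky', 'cloud'] (min_width=17, slack=2)
Line 3: ['bear', 'storm', 'desert'] (min_width=17, slack=2)
Line 4: ['up', 'sky', 'tired', 'cloud'] (min_width=18, slack=1)
Line 5: ['dust', 'developer', 'I'] (min_width=16, slack=3)
Line 6: ['vector', 'is', 'tower'] (min_width=15, slack=4)
Line 7: ['bean', 'garden', 'blue'] (min_width=16, slack=3)
Line 8: ['one', 'house', 'on', 'take'] (min_width=17, slack=2)

Answer: one house on take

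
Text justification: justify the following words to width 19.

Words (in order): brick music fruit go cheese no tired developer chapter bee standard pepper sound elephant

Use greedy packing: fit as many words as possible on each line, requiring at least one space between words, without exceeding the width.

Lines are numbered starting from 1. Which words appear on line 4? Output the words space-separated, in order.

Answer: bee standard pepper

Derivation:
Line 1: ['brick', 'music', 'fruit'] (min_width=17, slack=2)
Line 2: ['go', 'cheese', 'no', 'tired'] (min_width=18, slack=1)
Line 3: ['developer', 'chapter'] (min_width=17, slack=2)
Line 4: ['bee', 'standard', 'pepper'] (min_width=19, slack=0)
Line 5: ['sound', 'elephant'] (min_width=14, slack=5)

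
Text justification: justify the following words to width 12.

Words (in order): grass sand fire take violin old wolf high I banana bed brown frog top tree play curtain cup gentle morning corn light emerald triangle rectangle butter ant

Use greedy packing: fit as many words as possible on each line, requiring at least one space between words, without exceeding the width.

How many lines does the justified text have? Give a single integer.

Answer: 15

Derivation:
Line 1: ['grass', 'sand'] (min_width=10, slack=2)
Line 2: ['fire', 'take'] (min_width=9, slack=3)
Line 3: ['violin', 'old'] (min_width=10, slack=2)
Line 4: ['wolf', 'high', 'I'] (min_width=11, slack=1)
Line 5: ['banana', 'bed'] (min_width=10, slack=2)
Line 6: ['brown', 'frog'] (min_width=10, slack=2)
Line 7: ['top', 'tree'] (min_width=8, slack=4)
Line 8: ['play', 'curtain'] (min_width=12, slack=0)
Line 9: ['cup', 'gentle'] (min_width=10, slack=2)
Line 10: ['morning', 'corn'] (min_width=12, slack=0)
Line 11: ['light'] (min_width=5, slack=7)
Line 12: ['emerald'] (min_width=7, slack=5)
Line 13: ['triangle'] (min_width=8, slack=4)
Line 14: ['rectangle'] (min_width=9, slack=3)
Line 15: ['butter', 'ant'] (min_width=10, slack=2)
Total lines: 15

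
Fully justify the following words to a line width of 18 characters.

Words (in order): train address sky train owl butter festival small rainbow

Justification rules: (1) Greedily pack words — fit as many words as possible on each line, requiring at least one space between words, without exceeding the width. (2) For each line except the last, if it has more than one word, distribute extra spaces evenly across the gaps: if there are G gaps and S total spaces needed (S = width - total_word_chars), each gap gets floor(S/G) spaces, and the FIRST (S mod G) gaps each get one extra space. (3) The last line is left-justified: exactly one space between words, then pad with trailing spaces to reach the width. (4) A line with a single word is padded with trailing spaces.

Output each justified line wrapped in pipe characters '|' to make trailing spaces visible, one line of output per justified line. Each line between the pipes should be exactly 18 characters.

Answer: |train  address sky|
|train  owl  butter|
|festival     small|
|rainbow           |

Derivation:
Line 1: ['train', 'address', 'sky'] (min_width=17, slack=1)
Line 2: ['train', 'owl', 'butter'] (min_width=16, slack=2)
Line 3: ['festival', 'small'] (min_width=14, slack=4)
Line 4: ['rainbow'] (min_width=7, slack=11)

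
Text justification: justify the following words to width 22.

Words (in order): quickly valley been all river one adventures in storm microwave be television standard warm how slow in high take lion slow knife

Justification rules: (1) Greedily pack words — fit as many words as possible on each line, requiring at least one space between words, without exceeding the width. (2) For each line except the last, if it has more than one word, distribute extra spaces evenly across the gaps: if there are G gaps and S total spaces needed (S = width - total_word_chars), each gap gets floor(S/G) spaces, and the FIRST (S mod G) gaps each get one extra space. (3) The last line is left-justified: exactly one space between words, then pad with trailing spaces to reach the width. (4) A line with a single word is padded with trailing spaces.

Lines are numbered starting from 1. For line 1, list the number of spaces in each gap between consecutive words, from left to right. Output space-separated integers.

Line 1: ['quickly', 'valley', 'been'] (min_width=19, slack=3)
Line 2: ['all', 'river', 'one'] (min_width=13, slack=9)
Line 3: ['adventures', 'in', 'storm'] (min_width=19, slack=3)
Line 4: ['microwave', 'be'] (min_width=12, slack=10)
Line 5: ['television', 'standard'] (min_width=19, slack=3)
Line 6: ['warm', 'how', 'slow', 'in', 'high'] (min_width=21, slack=1)
Line 7: ['take', 'lion', 'slow', 'knife'] (min_width=20, slack=2)

Answer: 3 2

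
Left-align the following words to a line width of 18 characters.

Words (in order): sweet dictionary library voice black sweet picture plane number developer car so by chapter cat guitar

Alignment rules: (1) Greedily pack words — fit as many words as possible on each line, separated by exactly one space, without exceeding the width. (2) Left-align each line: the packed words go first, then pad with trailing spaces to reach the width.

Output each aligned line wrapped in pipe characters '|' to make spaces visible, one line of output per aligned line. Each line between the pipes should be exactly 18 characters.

Line 1: ['sweet', 'dictionary'] (min_width=16, slack=2)
Line 2: ['library', 'voice'] (min_width=13, slack=5)
Line 3: ['black', 'sweet'] (min_width=11, slack=7)
Line 4: ['picture', 'plane'] (min_width=13, slack=5)
Line 5: ['number', 'developer'] (min_width=16, slack=2)
Line 6: ['car', 'so', 'by', 'chapter'] (min_width=17, slack=1)
Line 7: ['cat', 'guitar'] (min_width=10, slack=8)

Answer: |sweet dictionary  |
|library voice     |
|black sweet       |
|picture plane     |
|number developer  |
|car so by chapter |
|cat guitar        |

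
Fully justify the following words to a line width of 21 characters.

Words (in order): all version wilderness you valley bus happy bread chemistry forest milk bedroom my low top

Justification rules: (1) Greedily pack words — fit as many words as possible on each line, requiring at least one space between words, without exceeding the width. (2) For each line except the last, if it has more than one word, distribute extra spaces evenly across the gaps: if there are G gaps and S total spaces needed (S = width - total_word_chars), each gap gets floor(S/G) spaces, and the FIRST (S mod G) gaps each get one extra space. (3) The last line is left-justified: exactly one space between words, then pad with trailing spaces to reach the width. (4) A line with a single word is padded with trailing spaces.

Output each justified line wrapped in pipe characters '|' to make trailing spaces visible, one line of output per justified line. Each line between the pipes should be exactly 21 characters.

Line 1: ['all', 'version'] (min_width=11, slack=10)
Line 2: ['wilderness', 'you', 'valley'] (min_width=21, slack=0)
Line 3: ['bus', 'happy', 'bread'] (min_width=15, slack=6)
Line 4: ['chemistry', 'forest', 'milk'] (min_width=21, slack=0)
Line 5: ['bedroom', 'my', 'low', 'top'] (min_width=18, slack=3)

Answer: |all           version|
|wilderness you valley|
|bus    happy    bread|
|chemistry forest milk|
|bedroom my low top   |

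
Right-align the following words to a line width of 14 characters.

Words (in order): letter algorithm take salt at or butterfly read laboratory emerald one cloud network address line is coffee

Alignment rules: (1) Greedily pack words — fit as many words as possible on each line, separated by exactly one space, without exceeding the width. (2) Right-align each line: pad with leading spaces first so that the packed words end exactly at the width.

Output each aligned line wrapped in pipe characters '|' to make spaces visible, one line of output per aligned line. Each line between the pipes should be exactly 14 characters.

Line 1: ['letter'] (min_width=6, slack=8)
Line 2: ['algorithm', 'take'] (min_width=14, slack=0)
Line 3: ['salt', 'at', 'or'] (min_width=10, slack=4)
Line 4: ['butterfly', 'read'] (min_width=14, slack=0)
Line 5: ['laboratory'] (min_width=10, slack=4)
Line 6: ['emerald', 'one'] (min_width=11, slack=3)
Line 7: ['cloud', 'network'] (min_width=13, slack=1)
Line 8: ['address', 'line'] (min_width=12, slack=2)
Line 9: ['is', 'coffee'] (min_width=9, slack=5)

Answer: |        letter|
|algorithm take|
|    salt at or|
|butterfly read|
|    laboratory|
|   emerald one|
| cloud network|
|  address line|
|     is coffee|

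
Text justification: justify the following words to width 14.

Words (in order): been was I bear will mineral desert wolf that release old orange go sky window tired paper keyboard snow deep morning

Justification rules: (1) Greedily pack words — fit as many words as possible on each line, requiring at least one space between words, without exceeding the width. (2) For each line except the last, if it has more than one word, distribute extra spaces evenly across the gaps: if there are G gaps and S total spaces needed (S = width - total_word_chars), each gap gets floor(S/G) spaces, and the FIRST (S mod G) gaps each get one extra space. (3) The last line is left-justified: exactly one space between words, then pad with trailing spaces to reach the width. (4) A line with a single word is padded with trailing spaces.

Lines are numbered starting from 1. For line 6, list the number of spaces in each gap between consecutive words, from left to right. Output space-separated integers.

Answer: 2 1

Derivation:
Line 1: ['been', 'was', 'I'] (min_width=10, slack=4)
Line 2: ['bear', 'will'] (min_width=9, slack=5)
Line 3: ['mineral', 'desert'] (min_width=14, slack=0)
Line 4: ['wolf', 'that'] (min_width=9, slack=5)
Line 5: ['release', 'old'] (min_width=11, slack=3)
Line 6: ['orange', 'go', 'sky'] (min_width=13, slack=1)
Line 7: ['window', 'tired'] (min_width=12, slack=2)
Line 8: ['paper', 'keyboard'] (min_width=14, slack=0)
Line 9: ['snow', 'deep'] (min_width=9, slack=5)
Line 10: ['morning'] (min_width=7, slack=7)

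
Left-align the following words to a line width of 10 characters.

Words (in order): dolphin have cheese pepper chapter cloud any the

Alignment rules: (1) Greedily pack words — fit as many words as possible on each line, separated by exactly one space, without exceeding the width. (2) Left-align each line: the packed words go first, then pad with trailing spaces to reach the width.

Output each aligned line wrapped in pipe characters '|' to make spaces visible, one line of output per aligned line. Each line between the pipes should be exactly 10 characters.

Line 1: ['dolphin'] (min_width=7, slack=3)
Line 2: ['have'] (min_width=4, slack=6)
Line 3: ['cheese'] (min_width=6, slack=4)
Line 4: ['pepper'] (min_width=6, slack=4)
Line 5: ['chapter'] (min_width=7, slack=3)
Line 6: ['cloud', 'any'] (min_width=9, slack=1)
Line 7: ['the'] (min_width=3, slack=7)

Answer: |dolphin   |
|have      |
|cheese    |
|pepper    |
|chapter   |
|cloud any |
|the       |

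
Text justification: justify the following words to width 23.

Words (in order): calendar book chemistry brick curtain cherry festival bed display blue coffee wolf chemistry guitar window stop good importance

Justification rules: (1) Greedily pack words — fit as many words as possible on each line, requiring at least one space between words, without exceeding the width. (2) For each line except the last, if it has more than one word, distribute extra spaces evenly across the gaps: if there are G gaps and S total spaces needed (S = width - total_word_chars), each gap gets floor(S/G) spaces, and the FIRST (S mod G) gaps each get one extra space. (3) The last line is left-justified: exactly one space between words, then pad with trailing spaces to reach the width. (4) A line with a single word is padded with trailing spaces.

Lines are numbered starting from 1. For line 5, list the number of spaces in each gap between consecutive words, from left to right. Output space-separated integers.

Line 1: ['calendar', 'book', 'chemistry'] (min_width=23, slack=0)
Line 2: ['brick', 'curtain', 'cherry'] (min_width=20, slack=3)
Line 3: ['festival', 'bed', 'display'] (min_width=20, slack=3)
Line 4: ['blue', 'coffee', 'wolf'] (min_width=16, slack=7)
Line 5: ['chemistry', 'guitar', 'window'] (min_width=23, slack=0)
Line 6: ['stop', 'good', 'importance'] (min_width=20, slack=3)

Answer: 1 1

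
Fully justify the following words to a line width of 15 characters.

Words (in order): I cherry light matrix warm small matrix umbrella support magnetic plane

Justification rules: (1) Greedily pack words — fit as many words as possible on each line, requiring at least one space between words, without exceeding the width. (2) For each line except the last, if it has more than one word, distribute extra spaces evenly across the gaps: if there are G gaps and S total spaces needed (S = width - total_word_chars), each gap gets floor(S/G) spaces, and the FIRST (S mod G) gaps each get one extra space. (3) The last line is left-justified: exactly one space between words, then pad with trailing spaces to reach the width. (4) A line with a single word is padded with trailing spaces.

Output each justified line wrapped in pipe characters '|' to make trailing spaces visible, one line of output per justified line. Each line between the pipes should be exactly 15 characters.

Answer: |I  cherry light|
|matrix     warm|
|small    matrix|
|umbrella       |
|support        |
|magnetic plane |

Derivation:
Line 1: ['I', 'cherry', 'light'] (min_width=14, slack=1)
Line 2: ['matrix', 'warm'] (min_width=11, slack=4)
Line 3: ['small', 'matrix'] (min_width=12, slack=3)
Line 4: ['umbrella'] (min_width=8, slack=7)
Line 5: ['support'] (min_width=7, slack=8)
Line 6: ['magnetic', 'plane'] (min_width=14, slack=1)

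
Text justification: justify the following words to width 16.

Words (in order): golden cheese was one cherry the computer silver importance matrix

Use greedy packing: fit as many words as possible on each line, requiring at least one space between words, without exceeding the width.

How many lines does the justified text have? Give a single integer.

Line 1: ['golden', 'cheese'] (min_width=13, slack=3)
Line 2: ['was', 'one', 'cherry'] (min_width=14, slack=2)
Line 3: ['the', 'computer'] (min_width=12, slack=4)
Line 4: ['silver'] (min_width=6, slack=10)
Line 5: ['importance'] (min_width=10, slack=6)
Line 6: ['matrix'] (min_width=6, slack=10)
Total lines: 6

Answer: 6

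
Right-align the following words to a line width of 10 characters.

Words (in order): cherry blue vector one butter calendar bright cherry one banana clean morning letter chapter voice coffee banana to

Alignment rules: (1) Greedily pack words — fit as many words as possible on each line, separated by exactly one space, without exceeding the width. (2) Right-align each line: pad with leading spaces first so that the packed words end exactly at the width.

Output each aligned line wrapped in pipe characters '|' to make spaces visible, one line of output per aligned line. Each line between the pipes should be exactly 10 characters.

Line 1: ['cherry'] (min_width=6, slack=4)
Line 2: ['blue'] (min_width=4, slack=6)
Line 3: ['vector', 'one'] (min_width=10, slack=0)
Line 4: ['butter'] (min_width=6, slack=4)
Line 5: ['calendar'] (min_width=8, slack=2)
Line 6: ['bright'] (min_width=6, slack=4)
Line 7: ['cherry', 'one'] (min_width=10, slack=0)
Line 8: ['banana'] (min_width=6, slack=4)
Line 9: ['clean'] (min_width=5, slack=5)
Line 10: ['morning'] (min_width=7, slack=3)
Line 11: ['letter'] (min_width=6, slack=4)
Line 12: ['chapter'] (min_width=7, slack=3)
Line 13: ['voice'] (min_width=5, slack=5)
Line 14: ['coffee'] (min_width=6, slack=4)
Line 15: ['banana', 'to'] (min_width=9, slack=1)

Answer: |    cherry|
|      blue|
|vector one|
|    butter|
|  calendar|
|    bright|
|cherry one|
|    banana|
|     clean|
|   morning|
|    letter|
|   chapter|
|     voice|
|    coffee|
| banana to|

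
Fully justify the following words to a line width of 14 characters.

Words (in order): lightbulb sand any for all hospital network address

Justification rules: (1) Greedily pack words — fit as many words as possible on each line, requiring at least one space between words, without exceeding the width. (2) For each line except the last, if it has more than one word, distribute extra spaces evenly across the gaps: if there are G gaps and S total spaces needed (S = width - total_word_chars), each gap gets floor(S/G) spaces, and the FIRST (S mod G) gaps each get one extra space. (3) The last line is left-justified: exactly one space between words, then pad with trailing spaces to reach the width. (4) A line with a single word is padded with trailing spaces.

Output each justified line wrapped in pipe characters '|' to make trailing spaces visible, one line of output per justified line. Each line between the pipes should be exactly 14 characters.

Line 1: ['lightbulb', 'sand'] (min_width=14, slack=0)
Line 2: ['any', 'for', 'all'] (min_width=11, slack=3)
Line 3: ['hospital'] (min_width=8, slack=6)
Line 4: ['network'] (min_width=7, slack=7)
Line 5: ['address'] (min_width=7, slack=7)

Answer: |lightbulb sand|
|any   for  all|
|hospital      |
|network       |
|address       |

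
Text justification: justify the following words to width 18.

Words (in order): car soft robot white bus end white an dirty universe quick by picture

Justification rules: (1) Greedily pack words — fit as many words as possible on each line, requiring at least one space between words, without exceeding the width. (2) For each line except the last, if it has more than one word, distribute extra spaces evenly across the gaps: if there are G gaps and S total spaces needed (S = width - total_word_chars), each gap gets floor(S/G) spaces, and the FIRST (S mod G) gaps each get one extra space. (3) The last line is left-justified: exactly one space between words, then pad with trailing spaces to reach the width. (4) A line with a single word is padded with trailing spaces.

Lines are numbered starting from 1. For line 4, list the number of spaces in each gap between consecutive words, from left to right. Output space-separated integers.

Line 1: ['car', 'soft', 'robot'] (min_width=14, slack=4)
Line 2: ['white', 'bus', 'end'] (min_width=13, slack=5)
Line 3: ['white', 'an', 'dirty'] (min_width=14, slack=4)
Line 4: ['universe', 'quick', 'by'] (min_width=17, slack=1)
Line 5: ['picture'] (min_width=7, slack=11)

Answer: 2 1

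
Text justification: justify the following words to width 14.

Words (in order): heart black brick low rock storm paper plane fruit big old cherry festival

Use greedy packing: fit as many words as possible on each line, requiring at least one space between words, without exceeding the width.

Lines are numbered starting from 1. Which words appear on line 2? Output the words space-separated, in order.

Answer: brick low rock

Derivation:
Line 1: ['heart', 'black'] (min_width=11, slack=3)
Line 2: ['brick', 'low', 'rock'] (min_width=14, slack=0)
Line 3: ['storm', 'paper'] (min_width=11, slack=3)
Line 4: ['plane', 'fruit'] (min_width=11, slack=3)
Line 5: ['big', 'old', 'cherry'] (min_width=14, slack=0)
Line 6: ['festival'] (min_width=8, slack=6)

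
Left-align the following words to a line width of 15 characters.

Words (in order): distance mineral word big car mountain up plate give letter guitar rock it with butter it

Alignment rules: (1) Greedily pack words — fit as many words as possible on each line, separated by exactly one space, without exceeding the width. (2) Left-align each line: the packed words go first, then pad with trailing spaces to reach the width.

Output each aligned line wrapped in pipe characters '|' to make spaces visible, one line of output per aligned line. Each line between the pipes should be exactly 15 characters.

Line 1: ['distance'] (min_width=8, slack=7)
Line 2: ['mineral', 'word'] (min_width=12, slack=3)
Line 3: ['big', 'car'] (min_width=7, slack=8)
Line 4: ['mountain', 'up'] (min_width=11, slack=4)
Line 5: ['plate', 'give'] (min_width=10, slack=5)
Line 6: ['letter', 'guitar'] (min_width=13, slack=2)
Line 7: ['rock', 'it', 'with'] (min_width=12, slack=3)
Line 8: ['butter', 'it'] (min_width=9, slack=6)

Answer: |distance       |
|mineral word   |
|big car        |
|mountain up    |
|plate give     |
|letter guitar  |
|rock it with   |
|butter it      |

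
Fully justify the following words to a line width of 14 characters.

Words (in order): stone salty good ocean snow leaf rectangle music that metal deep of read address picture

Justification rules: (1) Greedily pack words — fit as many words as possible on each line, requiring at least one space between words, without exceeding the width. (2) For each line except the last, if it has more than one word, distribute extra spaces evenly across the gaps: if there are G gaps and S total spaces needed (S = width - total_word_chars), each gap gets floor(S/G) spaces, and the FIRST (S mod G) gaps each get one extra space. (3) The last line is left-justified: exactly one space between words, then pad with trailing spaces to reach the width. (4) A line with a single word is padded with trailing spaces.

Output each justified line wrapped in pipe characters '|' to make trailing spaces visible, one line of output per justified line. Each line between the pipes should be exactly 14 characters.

Answer: |stone    salty|
|good     ocean|
|snow      leaf|
|rectangle     |
|music     that|
|metal  deep of|
|read   address|
|picture       |

Derivation:
Line 1: ['stone', 'salty'] (min_width=11, slack=3)
Line 2: ['good', 'ocean'] (min_width=10, slack=4)
Line 3: ['snow', 'leaf'] (min_width=9, slack=5)
Line 4: ['rectangle'] (min_width=9, slack=5)
Line 5: ['music', 'that'] (min_width=10, slack=4)
Line 6: ['metal', 'deep', 'of'] (min_width=13, slack=1)
Line 7: ['read', 'address'] (min_width=12, slack=2)
Line 8: ['picture'] (min_width=7, slack=7)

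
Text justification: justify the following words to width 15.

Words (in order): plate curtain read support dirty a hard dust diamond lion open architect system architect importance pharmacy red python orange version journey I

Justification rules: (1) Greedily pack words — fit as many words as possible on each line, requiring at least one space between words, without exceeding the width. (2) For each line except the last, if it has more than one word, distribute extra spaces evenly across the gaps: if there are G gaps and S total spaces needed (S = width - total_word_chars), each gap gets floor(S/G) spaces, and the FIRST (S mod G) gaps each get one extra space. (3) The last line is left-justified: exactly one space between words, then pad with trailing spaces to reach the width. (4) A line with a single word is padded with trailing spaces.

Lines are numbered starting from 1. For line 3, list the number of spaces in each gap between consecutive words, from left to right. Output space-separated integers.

Answer: 3 2

Derivation:
Line 1: ['plate', 'curtain'] (min_width=13, slack=2)
Line 2: ['read', 'support'] (min_width=12, slack=3)
Line 3: ['dirty', 'a', 'hard'] (min_width=12, slack=3)
Line 4: ['dust', 'diamond'] (min_width=12, slack=3)
Line 5: ['lion', 'open'] (min_width=9, slack=6)
Line 6: ['architect'] (min_width=9, slack=6)
Line 7: ['system'] (min_width=6, slack=9)
Line 8: ['architect'] (min_width=9, slack=6)
Line 9: ['importance'] (min_width=10, slack=5)
Line 10: ['pharmacy', 'red'] (min_width=12, slack=3)
Line 11: ['python', 'orange'] (min_width=13, slack=2)
Line 12: ['version', 'journey'] (min_width=15, slack=0)
Line 13: ['I'] (min_width=1, slack=14)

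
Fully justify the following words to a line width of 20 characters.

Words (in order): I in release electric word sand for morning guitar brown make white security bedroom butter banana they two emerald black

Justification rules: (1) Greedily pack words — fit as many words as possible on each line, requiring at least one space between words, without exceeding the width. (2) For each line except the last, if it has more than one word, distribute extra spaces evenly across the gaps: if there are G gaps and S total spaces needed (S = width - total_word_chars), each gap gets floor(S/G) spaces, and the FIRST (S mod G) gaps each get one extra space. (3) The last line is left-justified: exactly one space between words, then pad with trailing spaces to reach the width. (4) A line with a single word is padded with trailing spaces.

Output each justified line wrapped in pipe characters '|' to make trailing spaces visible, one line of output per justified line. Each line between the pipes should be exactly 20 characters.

Answer: |I     in     release|
|electric  word  sand|
|for  morning  guitar|
|brown   make   white|
|security     bedroom|
|butter  banana  they|
|two emerald black   |

Derivation:
Line 1: ['I', 'in', 'release'] (min_width=12, slack=8)
Line 2: ['electric', 'word', 'sand'] (min_width=18, slack=2)
Line 3: ['for', 'morning', 'guitar'] (min_width=18, slack=2)
Line 4: ['brown', 'make', 'white'] (min_width=16, slack=4)
Line 5: ['security', 'bedroom'] (min_width=16, slack=4)
Line 6: ['butter', 'banana', 'they'] (min_width=18, slack=2)
Line 7: ['two', 'emerald', 'black'] (min_width=17, slack=3)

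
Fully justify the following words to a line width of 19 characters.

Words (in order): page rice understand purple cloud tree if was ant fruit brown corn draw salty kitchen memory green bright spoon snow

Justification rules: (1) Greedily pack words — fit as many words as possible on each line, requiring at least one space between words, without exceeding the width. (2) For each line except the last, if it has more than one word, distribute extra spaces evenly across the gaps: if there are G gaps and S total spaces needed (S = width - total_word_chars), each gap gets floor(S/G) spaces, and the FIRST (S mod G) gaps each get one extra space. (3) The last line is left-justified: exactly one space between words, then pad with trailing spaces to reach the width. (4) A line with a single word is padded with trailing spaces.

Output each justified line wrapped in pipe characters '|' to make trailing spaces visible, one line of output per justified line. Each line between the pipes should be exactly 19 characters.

Line 1: ['page', 'rice'] (min_width=9, slack=10)
Line 2: ['understand', 'purple'] (min_width=17, slack=2)
Line 3: ['cloud', 'tree', 'if', 'was'] (min_width=17, slack=2)
Line 4: ['ant', 'fruit', 'brown'] (min_width=15, slack=4)
Line 5: ['corn', 'draw', 'salty'] (min_width=15, slack=4)
Line 6: ['kitchen', 'memory'] (min_width=14, slack=5)
Line 7: ['green', 'bright', 'spoon'] (min_width=18, slack=1)
Line 8: ['snow'] (min_width=4, slack=15)

Answer: |page           rice|
|understand   purple|
|cloud  tree  if was|
|ant   fruit   brown|
|corn   draw   salty|
|kitchen      memory|
|green  bright spoon|
|snow               |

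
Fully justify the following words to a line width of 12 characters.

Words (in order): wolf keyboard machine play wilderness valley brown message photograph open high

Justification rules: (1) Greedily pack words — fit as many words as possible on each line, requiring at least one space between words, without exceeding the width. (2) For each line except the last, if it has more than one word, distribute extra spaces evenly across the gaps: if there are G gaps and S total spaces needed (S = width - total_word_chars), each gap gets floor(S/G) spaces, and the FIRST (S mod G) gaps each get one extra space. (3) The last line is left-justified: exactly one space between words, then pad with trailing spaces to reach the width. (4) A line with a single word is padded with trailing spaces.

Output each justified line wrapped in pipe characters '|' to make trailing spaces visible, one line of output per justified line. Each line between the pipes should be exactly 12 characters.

Answer: |wolf        |
|keyboard    |
|machine play|
|wilderness  |
|valley brown|
|message     |
|photograph  |
|open high   |

Derivation:
Line 1: ['wolf'] (min_width=4, slack=8)
Line 2: ['keyboard'] (min_width=8, slack=4)
Line 3: ['machine', 'play'] (min_width=12, slack=0)
Line 4: ['wilderness'] (min_width=10, slack=2)
Line 5: ['valley', 'brown'] (min_width=12, slack=0)
Line 6: ['message'] (min_width=7, slack=5)
Line 7: ['photograph'] (min_width=10, slack=2)
Line 8: ['open', 'high'] (min_width=9, slack=3)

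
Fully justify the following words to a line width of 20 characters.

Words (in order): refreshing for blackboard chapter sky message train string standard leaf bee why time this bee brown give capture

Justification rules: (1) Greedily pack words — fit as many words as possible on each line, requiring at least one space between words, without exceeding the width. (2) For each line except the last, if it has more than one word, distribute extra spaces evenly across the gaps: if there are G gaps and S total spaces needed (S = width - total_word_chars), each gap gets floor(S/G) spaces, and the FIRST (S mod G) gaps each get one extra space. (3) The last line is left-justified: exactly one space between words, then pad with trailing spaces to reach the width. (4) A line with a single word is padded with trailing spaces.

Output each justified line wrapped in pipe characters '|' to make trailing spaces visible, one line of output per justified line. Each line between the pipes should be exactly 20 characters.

Line 1: ['refreshing', 'for'] (min_width=14, slack=6)
Line 2: ['blackboard', 'chapter'] (min_width=18, slack=2)
Line 3: ['sky', 'message', 'train'] (min_width=17, slack=3)
Line 4: ['string', 'standard', 'leaf'] (min_width=20, slack=0)
Line 5: ['bee', 'why', 'time', 'this'] (min_width=17, slack=3)
Line 6: ['bee', 'brown', 'give'] (min_width=14, slack=6)
Line 7: ['capture'] (min_width=7, slack=13)

Answer: |refreshing       for|
|blackboard   chapter|
|sky   message  train|
|string standard leaf|
|bee  why  time  this|
|bee    brown    give|
|capture             |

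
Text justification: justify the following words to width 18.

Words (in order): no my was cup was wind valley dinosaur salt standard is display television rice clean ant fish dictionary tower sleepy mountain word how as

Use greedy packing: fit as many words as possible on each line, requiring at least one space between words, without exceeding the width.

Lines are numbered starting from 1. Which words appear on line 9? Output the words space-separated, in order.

Line 1: ['no', 'my', 'was', 'cup', 'was'] (min_width=17, slack=1)
Line 2: ['wind', 'valley'] (min_width=11, slack=7)
Line 3: ['dinosaur', 'salt'] (min_width=13, slack=5)
Line 4: ['standard', 'is'] (min_width=11, slack=7)
Line 5: ['display', 'television'] (min_width=18, slack=0)
Line 6: ['rice', 'clean', 'ant'] (min_width=14, slack=4)
Line 7: ['fish', 'dictionary'] (min_width=15, slack=3)
Line 8: ['tower', 'sleepy'] (min_width=12, slack=6)
Line 9: ['mountain', 'word', 'how'] (min_width=17, slack=1)
Line 10: ['as'] (min_width=2, slack=16)

Answer: mountain word how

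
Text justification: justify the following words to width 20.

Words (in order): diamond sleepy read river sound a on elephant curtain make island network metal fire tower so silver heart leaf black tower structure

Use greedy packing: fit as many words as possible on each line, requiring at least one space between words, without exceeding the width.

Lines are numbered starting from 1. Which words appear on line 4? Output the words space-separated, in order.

Answer: make island network

Derivation:
Line 1: ['diamond', 'sleepy', 'read'] (min_width=19, slack=1)
Line 2: ['river', 'sound', 'a', 'on'] (min_width=16, slack=4)
Line 3: ['elephant', 'curtain'] (min_width=16, slack=4)
Line 4: ['make', 'island', 'network'] (min_width=19, slack=1)
Line 5: ['metal', 'fire', 'tower', 'so'] (min_width=19, slack=1)
Line 6: ['silver', 'heart', 'leaf'] (min_width=17, slack=3)
Line 7: ['black', 'tower'] (min_width=11, slack=9)
Line 8: ['structure'] (min_width=9, slack=11)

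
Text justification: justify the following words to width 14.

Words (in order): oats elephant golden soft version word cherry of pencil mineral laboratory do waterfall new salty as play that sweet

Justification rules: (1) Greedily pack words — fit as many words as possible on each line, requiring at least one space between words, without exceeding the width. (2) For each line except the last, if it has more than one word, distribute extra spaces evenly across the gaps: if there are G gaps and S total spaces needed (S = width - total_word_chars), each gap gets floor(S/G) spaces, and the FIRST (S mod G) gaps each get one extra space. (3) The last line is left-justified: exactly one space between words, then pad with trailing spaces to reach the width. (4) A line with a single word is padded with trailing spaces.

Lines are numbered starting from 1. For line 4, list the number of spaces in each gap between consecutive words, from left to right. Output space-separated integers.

Answer: 6

Derivation:
Line 1: ['oats', 'elephant'] (min_width=13, slack=1)
Line 2: ['golden', 'soft'] (min_width=11, slack=3)
Line 3: ['version', 'word'] (min_width=12, slack=2)
Line 4: ['cherry', 'of'] (min_width=9, slack=5)
Line 5: ['pencil', 'mineral'] (min_width=14, slack=0)
Line 6: ['laboratory', 'do'] (min_width=13, slack=1)
Line 7: ['waterfall', 'new'] (min_width=13, slack=1)
Line 8: ['salty', 'as', 'play'] (min_width=13, slack=1)
Line 9: ['that', 'sweet'] (min_width=10, slack=4)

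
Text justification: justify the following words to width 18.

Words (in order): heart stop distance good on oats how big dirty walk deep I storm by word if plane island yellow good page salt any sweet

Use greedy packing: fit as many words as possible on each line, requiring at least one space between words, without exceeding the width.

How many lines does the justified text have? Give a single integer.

Answer: 8

Derivation:
Line 1: ['heart', 'stop'] (min_width=10, slack=8)
Line 2: ['distance', 'good', 'on'] (min_width=16, slack=2)
Line 3: ['oats', 'how', 'big', 'dirty'] (min_width=18, slack=0)
Line 4: ['walk', 'deep', 'I', 'storm'] (min_width=17, slack=1)
Line 5: ['by', 'word', 'if', 'plane'] (min_width=16, slack=2)
Line 6: ['island', 'yellow', 'good'] (min_width=18, slack=0)
Line 7: ['page', 'salt', 'any'] (min_width=13, slack=5)
Line 8: ['sweet'] (min_width=5, slack=13)
Total lines: 8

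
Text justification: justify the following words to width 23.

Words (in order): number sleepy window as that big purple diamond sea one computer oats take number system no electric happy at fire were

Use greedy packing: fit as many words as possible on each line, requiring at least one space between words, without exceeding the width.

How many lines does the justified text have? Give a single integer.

Line 1: ['number', 'sleepy', 'window', 'as'] (min_width=23, slack=0)
Line 2: ['that', 'big', 'purple', 'diamond'] (min_width=23, slack=0)
Line 3: ['sea', 'one', 'computer', 'oats'] (min_width=21, slack=2)
Line 4: ['take', 'number', 'system', 'no'] (min_width=21, slack=2)
Line 5: ['electric', 'happy', 'at', 'fire'] (min_width=22, slack=1)
Line 6: ['were'] (min_width=4, slack=19)
Total lines: 6

Answer: 6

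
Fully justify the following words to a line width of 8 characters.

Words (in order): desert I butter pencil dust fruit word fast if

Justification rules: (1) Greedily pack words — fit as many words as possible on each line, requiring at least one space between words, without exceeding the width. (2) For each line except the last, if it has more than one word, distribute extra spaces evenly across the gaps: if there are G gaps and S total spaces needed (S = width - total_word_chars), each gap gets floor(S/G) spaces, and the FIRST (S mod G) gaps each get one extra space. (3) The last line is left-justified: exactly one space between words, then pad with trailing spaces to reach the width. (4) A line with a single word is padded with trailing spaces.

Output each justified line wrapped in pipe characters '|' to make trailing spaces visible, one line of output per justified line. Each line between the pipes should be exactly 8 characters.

Line 1: ['desert', 'I'] (min_width=8, slack=0)
Line 2: ['butter'] (min_width=6, slack=2)
Line 3: ['pencil'] (min_width=6, slack=2)
Line 4: ['dust'] (min_width=4, slack=4)
Line 5: ['fruit'] (min_width=5, slack=3)
Line 6: ['word'] (min_width=4, slack=4)
Line 7: ['fast', 'if'] (min_width=7, slack=1)

Answer: |desert I|
|butter  |
|pencil  |
|dust    |
|fruit   |
|word    |
|fast if |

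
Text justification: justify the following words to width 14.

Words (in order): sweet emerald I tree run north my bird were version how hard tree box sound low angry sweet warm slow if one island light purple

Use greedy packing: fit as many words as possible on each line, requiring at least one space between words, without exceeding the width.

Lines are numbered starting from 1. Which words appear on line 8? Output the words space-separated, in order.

Line 1: ['sweet', 'emerald'] (min_width=13, slack=1)
Line 2: ['I', 'tree', 'run'] (min_width=10, slack=4)
Line 3: ['north', 'my', 'bird'] (min_width=13, slack=1)
Line 4: ['were', 'version'] (min_width=12, slack=2)
Line 5: ['how', 'hard', 'tree'] (min_width=13, slack=1)
Line 6: ['box', 'sound', 'low'] (min_width=13, slack=1)
Line 7: ['angry', 'sweet'] (min_width=11, slack=3)
Line 8: ['warm', 'slow', 'if'] (min_width=12, slack=2)
Line 9: ['one', 'island'] (min_width=10, slack=4)
Line 10: ['light', 'purple'] (min_width=12, slack=2)

Answer: warm slow if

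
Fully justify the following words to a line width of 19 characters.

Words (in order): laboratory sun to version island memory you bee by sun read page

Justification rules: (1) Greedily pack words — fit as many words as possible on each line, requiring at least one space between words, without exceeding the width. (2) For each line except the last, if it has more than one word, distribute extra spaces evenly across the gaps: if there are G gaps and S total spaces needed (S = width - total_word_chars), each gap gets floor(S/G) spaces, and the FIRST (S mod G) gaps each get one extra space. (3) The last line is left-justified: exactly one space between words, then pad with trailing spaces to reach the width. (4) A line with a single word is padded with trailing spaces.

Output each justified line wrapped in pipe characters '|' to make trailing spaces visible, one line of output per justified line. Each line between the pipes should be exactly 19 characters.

Answer: |laboratory  sun  to|
|version      island|
|memory  you  bee by|
|sun read page      |

Derivation:
Line 1: ['laboratory', 'sun', 'to'] (min_width=17, slack=2)
Line 2: ['version', 'island'] (min_width=14, slack=5)
Line 3: ['memory', 'you', 'bee', 'by'] (min_width=17, slack=2)
Line 4: ['sun', 'read', 'page'] (min_width=13, slack=6)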